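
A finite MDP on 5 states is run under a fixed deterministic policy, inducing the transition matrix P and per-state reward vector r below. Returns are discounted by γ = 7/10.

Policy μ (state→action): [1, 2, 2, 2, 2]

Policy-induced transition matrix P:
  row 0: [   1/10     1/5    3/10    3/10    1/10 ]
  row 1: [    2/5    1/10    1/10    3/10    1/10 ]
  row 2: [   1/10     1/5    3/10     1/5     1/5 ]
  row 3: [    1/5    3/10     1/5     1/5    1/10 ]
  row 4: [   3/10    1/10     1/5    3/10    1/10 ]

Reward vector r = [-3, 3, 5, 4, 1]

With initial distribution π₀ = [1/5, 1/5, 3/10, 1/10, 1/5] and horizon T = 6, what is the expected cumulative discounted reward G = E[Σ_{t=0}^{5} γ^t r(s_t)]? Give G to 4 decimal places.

G = 6.3952

t=0: π = [0.2000, 0.2000, 0.3000, 0.1000, 0.2000], E[r] = 2.1000, γ^t·E[r] = 2.100000, running G = 2.100000
t=1: π = [0.2100, 0.1700, 0.2300, 0.2600, 0.1300], E[r] = 2.2000, γ^t·E[r] = 1.540000, running G = 3.640000
t=2: π = [0.2030, 0.1960, 0.2270, 0.2510, 0.1230], E[r] = 2.2410, γ^t·E[r] = 1.098090, running G = 4.738090
t=3: π = [0.2085, 0.1932, 0.2234, 0.2522, 0.1227], E[r] = 2.2026, γ^t·E[r] = 0.755492, running G = 5.493582
t=4: π = [0.2077, 0.1936, 0.2239, 0.2524, 0.1223], E[r] = 2.2092, γ^t·E[r] = 0.530424, running G = 6.024006
t=5: π = [0.2078, 0.1936, 0.2238, 0.2524, 0.1224], E[r] = 2.2084, γ^t·E[r] = 0.371163, running G = 6.395169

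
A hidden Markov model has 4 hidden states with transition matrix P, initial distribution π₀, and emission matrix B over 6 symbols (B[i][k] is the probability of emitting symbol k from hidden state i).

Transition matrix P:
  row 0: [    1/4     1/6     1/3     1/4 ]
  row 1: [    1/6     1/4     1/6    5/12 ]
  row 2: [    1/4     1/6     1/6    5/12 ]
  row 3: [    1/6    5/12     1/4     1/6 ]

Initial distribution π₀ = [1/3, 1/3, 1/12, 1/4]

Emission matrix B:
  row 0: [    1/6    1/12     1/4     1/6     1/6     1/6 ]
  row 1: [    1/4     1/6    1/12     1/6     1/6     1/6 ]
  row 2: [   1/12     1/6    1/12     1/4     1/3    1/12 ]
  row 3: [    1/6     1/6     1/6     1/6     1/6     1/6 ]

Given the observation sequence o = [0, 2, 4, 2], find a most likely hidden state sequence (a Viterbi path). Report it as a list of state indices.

t=0: δ = [5.556e-02, 8.333e-02, 6.944e-03, 4.167e-02]  (obs o_0=0)
t=1: δ = [3.472e-03, 1.736e-03, 1.543e-03, 5.787e-03]  ψ = [0, 1, 0, 1]  (obs o_1=2)
t=2: δ = [1.608e-04, 4.019e-04, 4.823e-04, 1.608e-04]  ψ = [3, 3, 3, 3]  (obs o_2=4)
t=3: δ = [3.014e-05, 8.372e-06, 6.698e-06, 3.349e-05]  ψ = [2, 1, 2, 2]  (obs o_3=2)
backtrack: best end state = 3; path = [1, 3, 2, 3]

path = [1, 3, 2, 3]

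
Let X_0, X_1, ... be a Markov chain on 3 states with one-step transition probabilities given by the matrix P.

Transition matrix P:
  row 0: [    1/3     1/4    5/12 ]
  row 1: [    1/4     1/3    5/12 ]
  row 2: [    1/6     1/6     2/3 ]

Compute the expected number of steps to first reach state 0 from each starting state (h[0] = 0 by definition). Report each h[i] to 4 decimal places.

First-step conditioning: h[0] = 0; for i ≠ 0, h[i] = 1 + Σ_k P[i][k]·h[k].
  h[1] = 1 + 1/3·h[1] + 5/12·h[2]
  h[2] = 1 + 1/6·h[1] + 2/3·h[2]
Solving the 2×2 linear system over states ≠ 0 gives exactly h = [0, 54/11, 60/11] (h[0] = 0 is the target).

h = [0.0000, 4.9091, 5.4545]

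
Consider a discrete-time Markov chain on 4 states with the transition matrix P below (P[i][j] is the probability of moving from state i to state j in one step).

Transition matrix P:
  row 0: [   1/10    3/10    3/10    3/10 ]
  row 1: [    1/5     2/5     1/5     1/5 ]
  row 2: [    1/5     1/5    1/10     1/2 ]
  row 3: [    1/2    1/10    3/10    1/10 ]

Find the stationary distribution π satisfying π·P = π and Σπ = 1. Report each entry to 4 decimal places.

Balance equations π_j = Σ_i π_i·P[i][j]:
  π_0 = 1/10·π_0 + 1/5·π_1 + 1/5·π_2 + 1/2·π_3
  π_1 = 3/10·π_0 + 2/5·π_1 + 1/5·π_2 + 1/10·π_3
  π_2 = 3/10·π_0 + 1/5·π_1 + 1/10·π_2 + 3/10·π_3
  normalize: π_0 + π_1 + π_2 + π_3 = 1
Solving the linear system gives exactly π = [40/157, 39/157, 36/157, 42/157].

π = [0.2548, 0.2484, 0.2293, 0.2675]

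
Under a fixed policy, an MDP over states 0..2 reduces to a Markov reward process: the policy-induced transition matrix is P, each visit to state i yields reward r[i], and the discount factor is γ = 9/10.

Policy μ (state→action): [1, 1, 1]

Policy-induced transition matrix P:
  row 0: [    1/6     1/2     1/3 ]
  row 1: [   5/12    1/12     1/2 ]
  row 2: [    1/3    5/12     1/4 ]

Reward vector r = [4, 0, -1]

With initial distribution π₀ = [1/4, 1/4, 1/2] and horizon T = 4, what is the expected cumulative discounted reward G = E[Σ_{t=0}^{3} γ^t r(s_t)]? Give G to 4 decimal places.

t=0: π = [0.2500, 0.2500, 0.5000], E[r] = 0.5000, γ^t·E[r] = 0.500000, running G = 0.500000
t=1: π = [0.3125, 0.3542, 0.3333], E[r] = 0.9167, γ^t·E[r] = 0.825000, running G = 1.325000
t=2: π = [0.3108, 0.3247, 0.3646], E[r] = 0.8785, γ^t·E[r] = 0.711563, running G = 2.036563
t=3: π = [0.3086, 0.3343, 0.3571], E[r] = 0.8773, γ^t·E[r] = 0.639563, running G = 2.676125

G = 2.6761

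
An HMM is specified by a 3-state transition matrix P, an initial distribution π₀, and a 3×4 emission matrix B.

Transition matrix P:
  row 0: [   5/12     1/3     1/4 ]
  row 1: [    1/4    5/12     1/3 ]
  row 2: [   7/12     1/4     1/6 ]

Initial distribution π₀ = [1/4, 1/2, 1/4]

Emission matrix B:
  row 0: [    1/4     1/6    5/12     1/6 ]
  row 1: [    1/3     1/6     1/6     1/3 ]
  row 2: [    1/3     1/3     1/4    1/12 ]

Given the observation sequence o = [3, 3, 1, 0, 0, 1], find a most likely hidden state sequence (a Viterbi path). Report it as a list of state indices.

t=0: δ = [4.167e-02, 1.667e-01, 2.083e-02]  (obs o_0=3)
t=1: δ = [6.944e-03, 2.315e-02, 4.630e-03]  ψ = [1, 1, 1]  (obs o_1=3)
t=2: δ = [9.645e-04, 1.608e-03, 2.572e-03]  ψ = [1, 1, 1]  (obs o_2=1)
t=3: δ = [3.751e-04, 2.233e-04, 1.786e-04]  ψ = [2, 1, 1]  (obs o_3=0)
t=4: δ = [3.907e-05, 4.168e-05, 3.126e-05]  ψ = [0, 0, 0]  (obs o_4=0)
t=5: δ = [3.039e-06, 2.894e-06, 4.631e-06]  ψ = [2, 1, 1]  (obs o_5=1)
backtrack: best end state = 2; path = [1, 1, 2, 0, 1, 2]

path = [1, 1, 2, 0, 1, 2]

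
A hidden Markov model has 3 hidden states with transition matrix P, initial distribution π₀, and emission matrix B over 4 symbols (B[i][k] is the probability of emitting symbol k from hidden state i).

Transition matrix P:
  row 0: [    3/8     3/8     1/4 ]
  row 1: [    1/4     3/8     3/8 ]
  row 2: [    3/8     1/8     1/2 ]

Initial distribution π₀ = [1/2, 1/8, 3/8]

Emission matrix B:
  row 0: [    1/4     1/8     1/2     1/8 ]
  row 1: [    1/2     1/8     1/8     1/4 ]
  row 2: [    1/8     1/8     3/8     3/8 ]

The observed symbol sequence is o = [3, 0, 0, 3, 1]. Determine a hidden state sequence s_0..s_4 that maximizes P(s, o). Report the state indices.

path = [2, 0, 1, 2, 2]

t=0: δ = [6.250e-02, 3.125e-02, 1.406e-01]  (obs o_0=3)
t=1: δ = [1.318e-02, 1.172e-02, 8.789e-03]  ψ = [2, 0, 2]  (obs o_1=0)
t=2: δ = [1.236e-03, 2.472e-03, 5.493e-04]  ψ = [0, 0, 1]  (obs o_2=0)
t=3: δ = [7.725e-05, 2.317e-04, 3.476e-04]  ψ = [1, 1, 1]  (obs o_3=3)
t=4: δ = [1.629e-05, 1.086e-05, 2.173e-05]  ψ = [2, 1, 2]  (obs o_4=1)
backtrack: best end state = 2; path = [2, 0, 1, 2, 2]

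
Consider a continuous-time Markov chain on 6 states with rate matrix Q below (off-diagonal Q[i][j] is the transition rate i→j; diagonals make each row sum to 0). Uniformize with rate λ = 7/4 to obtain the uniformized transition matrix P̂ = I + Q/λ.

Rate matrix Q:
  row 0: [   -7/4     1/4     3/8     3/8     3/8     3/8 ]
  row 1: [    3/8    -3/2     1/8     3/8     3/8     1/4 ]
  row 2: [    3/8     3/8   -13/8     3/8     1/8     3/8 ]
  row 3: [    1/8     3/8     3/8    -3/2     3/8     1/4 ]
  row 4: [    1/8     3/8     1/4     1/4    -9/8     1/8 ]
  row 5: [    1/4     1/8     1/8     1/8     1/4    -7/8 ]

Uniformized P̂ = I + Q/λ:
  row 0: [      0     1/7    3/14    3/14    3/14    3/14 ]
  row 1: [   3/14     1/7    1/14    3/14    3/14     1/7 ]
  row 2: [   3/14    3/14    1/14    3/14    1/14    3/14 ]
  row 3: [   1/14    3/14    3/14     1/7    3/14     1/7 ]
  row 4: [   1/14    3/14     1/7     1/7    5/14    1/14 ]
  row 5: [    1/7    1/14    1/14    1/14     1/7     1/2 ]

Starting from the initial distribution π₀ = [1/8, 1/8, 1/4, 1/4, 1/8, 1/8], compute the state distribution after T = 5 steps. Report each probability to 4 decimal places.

π = [0.1201, 0.1619, 0.1259, 0.1559, 0.2102, 0.2261]

t=0: π = [0.1250, 0.1250, 0.2500, 0.2500, 0.1250, 0.1250]
t=1: π = [0.1250, 0.1786, 0.1339, 0.1696, 0.1875, 0.2054]
t=2: π = [0.1218, 0.1633, 0.1269, 0.1594, 0.2073, 0.2213]
t=3: π = [0.1200, 0.1623, 0.1264, 0.1565, 0.2100, 0.2249]
t=4: π = [0.1202, 0.1620, 0.1259, 0.1560, 0.2102, 0.2258]
t=5: π = [0.1201, 0.1619, 0.1259, 0.1559, 0.2102, 0.2261]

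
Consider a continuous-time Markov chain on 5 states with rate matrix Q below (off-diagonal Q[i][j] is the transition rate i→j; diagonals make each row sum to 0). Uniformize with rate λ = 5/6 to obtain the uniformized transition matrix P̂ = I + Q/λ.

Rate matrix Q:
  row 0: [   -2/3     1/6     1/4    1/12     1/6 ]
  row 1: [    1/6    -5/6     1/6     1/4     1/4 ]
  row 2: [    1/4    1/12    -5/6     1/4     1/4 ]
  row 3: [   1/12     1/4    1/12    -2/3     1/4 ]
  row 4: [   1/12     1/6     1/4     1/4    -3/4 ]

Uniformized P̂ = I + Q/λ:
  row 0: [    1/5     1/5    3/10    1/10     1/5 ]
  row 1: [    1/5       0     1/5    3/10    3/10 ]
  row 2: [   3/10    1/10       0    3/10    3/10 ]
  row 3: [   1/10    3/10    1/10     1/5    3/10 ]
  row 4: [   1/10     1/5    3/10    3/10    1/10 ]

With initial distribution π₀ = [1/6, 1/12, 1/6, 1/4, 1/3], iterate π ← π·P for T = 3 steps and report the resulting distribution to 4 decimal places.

π = [0.1690, 0.1736, 0.1820, 0.2409, 0.2345]

t=0: π = [0.1667, 0.0833, 0.1667, 0.2500, 0.3333]
t=1: π = [0.1583, 0.1917, 0.1917, 0.2417, 0.2167]
t=2: π = [0.1733, 0.1667, 0.1750, 0.2442, 0.2408]
t=3: π = [0.1690, 0.1736, 0.1820, 0.2409, 0.2345]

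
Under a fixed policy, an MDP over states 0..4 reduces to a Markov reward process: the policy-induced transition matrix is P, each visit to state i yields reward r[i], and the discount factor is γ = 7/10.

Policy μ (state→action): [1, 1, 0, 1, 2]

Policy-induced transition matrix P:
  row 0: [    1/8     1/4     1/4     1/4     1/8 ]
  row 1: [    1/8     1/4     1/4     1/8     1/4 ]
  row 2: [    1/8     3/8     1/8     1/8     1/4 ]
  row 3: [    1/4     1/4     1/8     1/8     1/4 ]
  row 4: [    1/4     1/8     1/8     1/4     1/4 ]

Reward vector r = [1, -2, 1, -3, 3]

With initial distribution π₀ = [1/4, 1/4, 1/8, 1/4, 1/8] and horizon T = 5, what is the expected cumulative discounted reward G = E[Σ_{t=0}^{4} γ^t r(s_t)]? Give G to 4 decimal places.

t=0: π = [0.2500, 0.2500, 0.1250, 0.2500, 0.1250], E[r] = -0.5000, γ^t·E[r] = -0.500000, running G = -0.500000
t=1: π = [0.1719, 0.2500, 0.1875, 0.1719, 0.2188], E[r] = 0.0000, γ^t·E[r] = 0.000000, running G = -0.500000
t=2: π = [0.1738, 0.2461, 0.1777, 0.1738, 0.2285], E[r] = 0.0234, γ^t·E[r] = 0.011484, running G = -0.488516
t=3: π = [0.1753, 0.2437, 0.1775, 0.1753, 0.2283], E[r] = 0.0244, γ^t·E[r] = 0.008374, running G = -0.480142
t=4: π = [0.1754, 0.2437, 0.1774, 0.1754, 0.2281], E[r] = 0.0234, γ^t·E[r] = 0.005627, running G = -0.474514

G = -0.4745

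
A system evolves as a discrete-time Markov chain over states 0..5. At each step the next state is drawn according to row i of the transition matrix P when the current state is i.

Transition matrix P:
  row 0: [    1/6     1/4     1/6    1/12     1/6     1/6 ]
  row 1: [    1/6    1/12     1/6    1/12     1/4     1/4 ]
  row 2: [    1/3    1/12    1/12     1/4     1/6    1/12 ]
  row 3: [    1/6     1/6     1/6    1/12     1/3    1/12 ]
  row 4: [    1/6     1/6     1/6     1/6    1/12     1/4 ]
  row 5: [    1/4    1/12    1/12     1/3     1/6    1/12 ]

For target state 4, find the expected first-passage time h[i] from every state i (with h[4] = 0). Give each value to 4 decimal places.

h = [4.8990, 4.5405, 4.8439, 4.1224, 0.0000, 4.7792]

First-step conditioning: h[4] = 0; for i ≠ 4, h[i] = 1 + Σ_k P[i][k]·h[k].
  h[0] = 1 + 1/6·h[0] + 1/4·h[1] + 1/6·h[2] + 1/12·h[3] + 1/6·h[5]
  h[1] = 1 + 1/6·h[0] + 1/12·h[1] + 1/6·h[2] + 1/12·h[3] + 1/4·h[5]
  h[2] = 1 + 1/3·h[0] + 1/12·h[1] + 1/12·h[2] + 1/4·h[3] + 1/12·h[5]
  h[3] = 1 + 1/6·h[0] + 1/6·h[1] + 1/6·h[2] + 1/12·h[3] + 1/12·h[5]
  h[5] = 1 + 1/4·h[0] + 1/12·h[1] + 1/12·h[2] + 1/3·h[3] + 1/12·h[5]
Solving the 5×5 linear system over states ≠ 4 gives exactly h = [38756/7911, 35920/7911, 38320/7911, 32612/7911, 0, 37808/7911] (h[4] = 0 is the target).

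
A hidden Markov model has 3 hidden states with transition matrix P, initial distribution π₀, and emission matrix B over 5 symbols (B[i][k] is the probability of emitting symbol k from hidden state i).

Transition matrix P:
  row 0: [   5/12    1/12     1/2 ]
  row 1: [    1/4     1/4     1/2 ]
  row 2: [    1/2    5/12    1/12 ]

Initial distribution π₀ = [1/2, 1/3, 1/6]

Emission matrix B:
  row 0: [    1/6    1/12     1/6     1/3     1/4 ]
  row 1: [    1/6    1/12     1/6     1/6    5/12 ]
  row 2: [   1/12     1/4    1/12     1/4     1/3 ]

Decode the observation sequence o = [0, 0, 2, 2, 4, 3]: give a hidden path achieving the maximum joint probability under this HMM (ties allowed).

path = [0, 0, 0, 0, 2, 0]

t=0: δ = [8.333e-02, 5.556e-02, 1.389e-02]  (obs o_0=0)
t=1: δ = [5.787e-03, 2.315e-03, 3.472e-03]  ψ = [0, 1, 0]  (obs o_1=0)
t=2: δ = [4.019e-04, 2.411e-04, 2.411e-04]  ψ = [0, 2, 0]  (obs o_2=2)
t=3: δ = [2.791e-05, 1.674e-05, 1.674e-05]  ψ = [0, 2, 0]  (obs o_3=2)
t=4: δ = [2.907e-06, 2.907e-06, 4.651e-06]  ψ = [0, 2, 0]  (obs o_4=4)
t=5: δ = [7.752e-07, 3.230e-07, 3.634e-07]  ψ = [2, 2, 0]  (obs o_5=3)
backtrack: best end state = 0; path = [0, 0, 0, 0, 2, 0]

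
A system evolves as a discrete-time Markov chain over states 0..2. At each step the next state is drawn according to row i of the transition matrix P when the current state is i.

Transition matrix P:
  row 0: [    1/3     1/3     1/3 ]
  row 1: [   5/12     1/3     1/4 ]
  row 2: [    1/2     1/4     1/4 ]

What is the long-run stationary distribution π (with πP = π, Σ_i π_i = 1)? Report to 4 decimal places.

Balance equations π_j = Σ_i π_i·P[i][j]:
  π_0 = 1/3·π_0 + 5/12·π_1 + 1/2·π_2
  π_1 = 1/3·π_0 + 1/3·π_1 + 1/4·π_2
  normalize: π_0 + π_1 + π_2 = 1
Solving the linear system gives exactly π = [63/155, 48/155, 44/155].

π = [0.4065, 0.3097, 0.2839]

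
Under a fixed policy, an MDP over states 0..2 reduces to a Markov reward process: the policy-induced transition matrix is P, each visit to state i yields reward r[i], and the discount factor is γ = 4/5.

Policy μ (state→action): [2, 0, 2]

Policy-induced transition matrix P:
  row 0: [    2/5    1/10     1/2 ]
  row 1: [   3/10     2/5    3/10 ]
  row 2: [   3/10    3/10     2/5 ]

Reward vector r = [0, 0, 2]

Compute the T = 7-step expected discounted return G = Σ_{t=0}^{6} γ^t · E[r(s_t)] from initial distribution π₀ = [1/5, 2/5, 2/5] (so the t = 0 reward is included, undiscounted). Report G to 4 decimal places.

t=0: π = [0.2000, 0.4000, 0.4000], E[r] = 0.8000, γ^t·E[r] = 0.800000, running G = 0.800000
t=1: π = [0.3200, 0.3000, 0.3800], E[r] = 0.7600, γ^t·E[r] = 0.608000, running G = 1.408000
t=2: π = [0.3320, 0.2660, 0.4020], E[r] = 0.8040, γ^t·E[r] = 0.514560, running G = 1.922560
t=3: π = [0.3332, 0.2602, 0.4066], E[r] = 0.8132, γ^t·E[r] = 0.416358, running G = 2.338918
t=4: π = [0.3333, 0.2594, 0.4073], E[r] = 0.8146, γ^t·E[r] = 0.333660, running G = 2.672579
t=5: π = [0.3333, 0.2593, 0.4074], E[r] = 0.8148, γ^t·E[r] = 0.266990, running G = 2.939568
t=6: π = [0.3333, 0.2593, 0.4074], E[r] = 0.8148, γ^t·E[r] = 0.213598, running G = 3.153166

G = 3.1532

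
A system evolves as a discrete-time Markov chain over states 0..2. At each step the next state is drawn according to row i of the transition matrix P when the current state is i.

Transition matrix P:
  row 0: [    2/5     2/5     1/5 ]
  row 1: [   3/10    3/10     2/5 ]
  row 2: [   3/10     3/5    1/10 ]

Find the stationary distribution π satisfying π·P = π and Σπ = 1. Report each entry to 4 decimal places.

π = [0.3333, 0.4103, 0.2564]

Balance equations π_j = Σ_i π_i·P[i][j]:
  π_0 = 2/5·π_0 + 3/10·π_1 + 3/10·π_2
  π_1 = 2/5·π_0 + 3/10·π_1 + 3/5·π_2
  normalize: π_0 + π_1 + π_2 = 1
Solving the linear system gives exactly π = [1/3, 16/39, 10/39].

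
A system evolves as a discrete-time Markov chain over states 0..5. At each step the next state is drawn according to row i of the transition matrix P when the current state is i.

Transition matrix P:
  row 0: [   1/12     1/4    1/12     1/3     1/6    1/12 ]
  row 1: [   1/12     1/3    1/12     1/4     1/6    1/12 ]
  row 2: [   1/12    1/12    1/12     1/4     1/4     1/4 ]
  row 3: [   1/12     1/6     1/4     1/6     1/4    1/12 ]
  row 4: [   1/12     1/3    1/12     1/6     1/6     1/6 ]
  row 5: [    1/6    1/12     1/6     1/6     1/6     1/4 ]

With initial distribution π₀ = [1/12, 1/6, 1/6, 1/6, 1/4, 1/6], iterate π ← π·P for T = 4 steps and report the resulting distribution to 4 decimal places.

t=0: π = [0.0833, 0.1667, 0.1667, 0.1667, 0.2500, 0.1667]
t=1: π = [0.0972, 0.2153, 0.1250, 0.2083, 0.1944, 0.1597]
t=2: π = [0.0966, 0.2193, 0.1314, 0.2112, 0.1944, 0.1470]
t=3: π = [0.0956, 0.2205, 0.1308, 0.2120, 0.1952, 0.1459]
t=4: π = [0.0955, 0.2209, 0.1308, 0.2119, 0.1952, 0.1457]

π = [0.0955, 0.2209, 0.1308, 0.2119, 0.1952, 0.1457]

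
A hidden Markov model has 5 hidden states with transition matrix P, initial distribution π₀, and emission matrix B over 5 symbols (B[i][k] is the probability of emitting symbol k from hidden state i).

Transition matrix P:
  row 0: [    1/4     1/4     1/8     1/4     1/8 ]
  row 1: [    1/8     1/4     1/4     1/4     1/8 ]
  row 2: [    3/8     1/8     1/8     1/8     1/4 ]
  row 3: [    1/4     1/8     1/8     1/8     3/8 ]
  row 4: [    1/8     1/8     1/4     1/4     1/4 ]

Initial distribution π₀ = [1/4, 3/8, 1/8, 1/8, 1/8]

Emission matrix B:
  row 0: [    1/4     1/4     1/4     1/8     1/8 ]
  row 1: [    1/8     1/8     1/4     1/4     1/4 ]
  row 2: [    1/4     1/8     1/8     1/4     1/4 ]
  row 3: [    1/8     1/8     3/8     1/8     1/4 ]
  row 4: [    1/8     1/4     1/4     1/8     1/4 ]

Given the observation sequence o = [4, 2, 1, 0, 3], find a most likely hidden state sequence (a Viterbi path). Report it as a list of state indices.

t=0: δ = [3.125e-02, 9.375e-02, 3.125e-02, 3.125e-02, 3.125e-02]  (obs o_0=4)
t=1: δ = [2.930e-03, 5.859e-03, 2.930e-03, 8.789e-03, 2.930e-03]  ψ = [1, 1, 1, 1, 1]  (obs o_1=2)
t=2: δ = [5.493e-04, 1.831e-04, 1.831e-04, 1.831e-04, 8.240e-04]  ψ = [3, 1, 1, 1, 3]  (obs o_2=1)
t=3: δ = [3.433e-05, 1.717e-05, 5.150e-05, 2.575e-05, 2.575e-05]  ψ = [0, 0, 4, 4, 4]  (obs o_3=0)
t=4: δ = [2.414e-06, 2.146e-06, 1.609e-06, 1.073e-06, 1.609e-06]  ψ = [2, 0, 2, 0, 2]  (obs o_4=3)
backtrack: best end state = 0; path = [1, 3, 4, 2, 0]

path = [1, 3, 4, 2, 0]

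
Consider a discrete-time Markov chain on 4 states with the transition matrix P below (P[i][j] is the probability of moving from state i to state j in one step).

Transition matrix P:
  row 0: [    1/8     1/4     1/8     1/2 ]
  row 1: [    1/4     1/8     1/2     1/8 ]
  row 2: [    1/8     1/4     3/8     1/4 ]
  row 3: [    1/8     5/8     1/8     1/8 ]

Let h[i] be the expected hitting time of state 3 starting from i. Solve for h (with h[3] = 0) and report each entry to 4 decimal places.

First-step conditioning: h[3] = 0; for i ≠ 3, h[i] = 1 + Σ_k P[i][k]·h[k].
  h[0] = 1 + 1/8·h[0] + 1/4·h[1] + 1/8·h[2]
  h[1] = 1 + 1/4·h[0] + 1/8·h[1] + 1/2·h[2]
  h[2] = 1 + 1/8·h[0] + 1/4·h[1] + 3/8·h[2]
Solving the 3×3 linear system over states ≠ 3 gives exactly h = [72/25, 104/25, 96/25, 0] (h[3] = 0 is the target).

h = [2.8800, 4.1600, 3.8400, 0.0000]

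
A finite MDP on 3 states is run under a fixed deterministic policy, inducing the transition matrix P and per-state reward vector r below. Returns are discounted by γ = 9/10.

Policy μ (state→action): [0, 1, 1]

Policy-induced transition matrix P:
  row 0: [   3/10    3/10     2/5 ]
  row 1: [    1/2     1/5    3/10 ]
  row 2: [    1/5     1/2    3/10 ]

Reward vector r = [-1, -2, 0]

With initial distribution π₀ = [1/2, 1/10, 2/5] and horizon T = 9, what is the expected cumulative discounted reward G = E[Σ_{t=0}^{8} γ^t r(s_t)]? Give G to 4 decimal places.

t=0: π = [0.5000, 0.1000, 0.4000], E[r] = -0.7000, γ^t·E[r] = -0.700000, running G = -0.700000
t=1: π = [0.2800, 0.3700, 0.3500], E[r] = -1.0200, γ^t·E[r] = -0.918000, running G = -1.618000
t=2: π = [0.3390, 0.3330, 0.3280], E[r] = -1.0050, γ^t·E[r] = -0.814050, running G = -2.432050
t=3: π = [0.3338, 0.3323, 0.3339], E[r] = -0.9984, γ^t·E[r] = -0.727834, running G = -3.159884
t=4: π = [0.3331, 0.3336, 0.3334], E[r] = -1.0002, γ^t·E[r] = -0.656212, running G = -3.816095
t=5: π = [0.3334, 0.3333, 0.3333], E[r] = -1.0000, γ^t·E[r] = -0.590498, running G = -4.406593
t=6: π = [0.3333, 0.3333, 0.3333], E[r] = -1.0000, γ^t·E[r] = -0.531437, running G = -4.938030
t=7: π = [0.3333, 0.3333, 0.3333], E[r] = -1.0000, γ^t·E[r] = -0.478297, running G = -5.416328
t=8: π = [0.3333, 0.3333, 0.3333], E[r] = -1.0000, γ^t·E[r] = -0.430467, running G = -5.846795

G = -5.8468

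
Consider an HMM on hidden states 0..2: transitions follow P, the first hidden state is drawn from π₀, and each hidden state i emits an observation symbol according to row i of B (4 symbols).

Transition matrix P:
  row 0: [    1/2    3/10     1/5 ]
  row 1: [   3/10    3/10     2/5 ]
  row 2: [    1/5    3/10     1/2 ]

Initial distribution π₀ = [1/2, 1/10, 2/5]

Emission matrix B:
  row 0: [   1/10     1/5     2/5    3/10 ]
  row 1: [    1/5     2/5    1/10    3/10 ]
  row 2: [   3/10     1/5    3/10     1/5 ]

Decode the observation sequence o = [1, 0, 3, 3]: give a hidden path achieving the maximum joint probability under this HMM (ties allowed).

t=0: δ = [1.000e-01, 4.000e-02, 8.000e-02]  (obs o_0=1)
t=1: δ = [5.000e-03, 6.000e-03, 1.200e-02]  ψ = [0, 0, 2]  (obs o_1=0)
t=2: δ = [7.500e-04, 1.080e-03, 1.200e-03]  ψ = [0, 2, 2]  (obs o_2=3)
t=3: δ = [1.125e-04, 1.080e-04, 1.200e-04]  ψ = [0, 2, 2]  (obs o_3=3)
backtrack: best end state = 2; path = [2, 2, 2, 2]

path = [2, 2, 2, 2]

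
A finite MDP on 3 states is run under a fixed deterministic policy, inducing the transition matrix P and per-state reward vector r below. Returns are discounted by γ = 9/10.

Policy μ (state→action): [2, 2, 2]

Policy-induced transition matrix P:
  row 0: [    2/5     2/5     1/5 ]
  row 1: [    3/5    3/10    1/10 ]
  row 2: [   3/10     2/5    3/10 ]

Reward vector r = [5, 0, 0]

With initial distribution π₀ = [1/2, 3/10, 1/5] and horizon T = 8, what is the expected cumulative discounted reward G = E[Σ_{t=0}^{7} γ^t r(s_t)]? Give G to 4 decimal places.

t=0: π = [0.5000, 0.3000, 0.2000], E[r] = 2.5000, γ^t·E[r] = 2.500000, running G = 2.500000
t=1: π = [0.4400, 0.3700, 0.1900], E[r] = 2.2000, γ^t·E[r] = 1.980000, running G = 4.480000
t=2: π = [0.4550, 0.3630, 0.1820], E[r] = 2.2750, γ^t·E[r] = 1.842750, running G = 6.322750
t=3: π = [0.4544, 0.3637, 0.1819], E[r] = 2.2720, γ^t·E[r] = 1.656288, running G = 7.979038
t=4: π = [0.4546, 0.3636, 0.1818], E[r] = 2.2728, γ^t·E[r] = 1.491151, running G = 9.470189
t=5: π = [0.4545, 0.3636, 0.1818], E[r] = 2.2727, γ^t·E[r] = 1.342018, running G = 10.812208
t=6: π = [0.4545, 0.3636, 0.1818], E[r] = 2.2727, γ^t·E[r] = 1.207821, running G = 12.020028
t=7: π = [0.4545, 0.3636, 0.1818], E[r] = 2.2727, γ^t·E[r] = 1.087038, running G = 13.107067

G = 13.1071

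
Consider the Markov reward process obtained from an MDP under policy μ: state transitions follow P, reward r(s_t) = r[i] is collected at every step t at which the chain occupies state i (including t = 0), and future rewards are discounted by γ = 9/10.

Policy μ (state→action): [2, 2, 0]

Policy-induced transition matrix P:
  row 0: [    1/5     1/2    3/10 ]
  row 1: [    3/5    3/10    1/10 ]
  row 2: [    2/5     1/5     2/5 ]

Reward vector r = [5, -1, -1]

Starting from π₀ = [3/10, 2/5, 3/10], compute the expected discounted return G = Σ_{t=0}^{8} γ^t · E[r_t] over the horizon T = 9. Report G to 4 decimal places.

G = 7.8466

t=0: π = [0.3000, 0.4000, 0.3000], E[r] = 0.8000, γ^t·E[r] = 0.800000, running G = 0.800000
t=1: π = [0.4200, 0.3300, 0.2500], E[r] = 1.5200, γ^t·E[r] = 1.368000, running G = 2.168000
t=2: π = [0.3820, 0.3590, 0.2590], E[r] = 1.2920, γ^t·E[r] = 1.046520, running G = 3.214520
t=3: π = [0.3954, 0.3505, 0.2541], E[r] = 1.3724, γ^t·E[r] = 1.000480, running G = 4.215000
t=4: π = [0.3910, 0.3537, 0.2553], E[r] = 1.3461, γ^t·E[r] = 0.883189, running G = 5.098189
t=5: π = [0.3925, 0.3527, 0.2548], E[r] = 1.3552, γ^t·E[r] = 0.800220, running G = 5.898409
t=6: π = [0.3920, 0.3530, 0.2549], E[r] = 1.3522, γ^t·E[r] = 0.718599, running G = 6.617009
t=7: π = [0.3922, 0.3529, 0.2549], E[r] = 1.3532, γ^t·E[r] = 0.647230, running G = 7.264239
t=8: π = [0.3921, 0.3530, 0.2549], E[r] = 1.3529, γ^t·E[r] = 0.582359, running G = 7.846598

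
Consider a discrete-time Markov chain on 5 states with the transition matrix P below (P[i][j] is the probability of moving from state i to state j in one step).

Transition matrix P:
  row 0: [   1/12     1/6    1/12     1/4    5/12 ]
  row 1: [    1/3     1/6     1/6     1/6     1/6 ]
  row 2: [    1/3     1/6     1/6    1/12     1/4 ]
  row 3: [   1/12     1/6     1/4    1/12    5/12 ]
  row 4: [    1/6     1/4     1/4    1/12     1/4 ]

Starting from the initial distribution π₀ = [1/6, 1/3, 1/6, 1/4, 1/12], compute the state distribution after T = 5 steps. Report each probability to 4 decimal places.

π = [0.2014, 0.1908, 0.1851, 0.1329, 0.2899]

t=0: π = [0.1667, 0.3333, 0.1667, 0.2500, 0.0833]
t=1: π = [0.2153, 0.1736, 0.1806, 0.1389, 0.2917]
t=2: π = [0.1962, 0.1910, 0.1846, 0.1337, 0.2946]
t=3: π = [0.2018, 0.1912, 0.1860, 0.1319, 0.2891]
t=4: π = [0.2017, 0.1908, 0.1849, 0.1329, 0.2897]
t=5: π = [0.2014, 0.1908, 0.1851, 0.1329, 0.2899]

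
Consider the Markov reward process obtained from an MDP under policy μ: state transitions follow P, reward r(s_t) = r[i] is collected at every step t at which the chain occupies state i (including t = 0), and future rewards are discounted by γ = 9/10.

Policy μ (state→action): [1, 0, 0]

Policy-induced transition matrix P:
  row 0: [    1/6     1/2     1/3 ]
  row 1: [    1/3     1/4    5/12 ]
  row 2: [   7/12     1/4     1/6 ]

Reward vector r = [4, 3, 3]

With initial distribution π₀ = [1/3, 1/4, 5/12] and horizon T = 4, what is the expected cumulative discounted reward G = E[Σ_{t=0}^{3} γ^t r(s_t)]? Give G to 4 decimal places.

G = 11.5289

t=0: π = [0.3333, 0.2500, 0.4167], E[r] = 3.3333, γ^t·E[r] = 3.333333, running G = 3.333333
t=1: π = [0.3819, 0.3333, 0.2847], E[r] = 3.3819, γ^t·E[r] = 3.043750, running G = 6.377083
t=2: π = [0.3409, 0.3455, 0.3137], E[r] = 3.3409, γ^t·E[r] = 2.706094, running G = 9.083177
t=3: π = [0.3549, 0.3352, 0.3098], E[r] = 3.3549, γ^t·E[r] = 2.445750, running G = 11.528927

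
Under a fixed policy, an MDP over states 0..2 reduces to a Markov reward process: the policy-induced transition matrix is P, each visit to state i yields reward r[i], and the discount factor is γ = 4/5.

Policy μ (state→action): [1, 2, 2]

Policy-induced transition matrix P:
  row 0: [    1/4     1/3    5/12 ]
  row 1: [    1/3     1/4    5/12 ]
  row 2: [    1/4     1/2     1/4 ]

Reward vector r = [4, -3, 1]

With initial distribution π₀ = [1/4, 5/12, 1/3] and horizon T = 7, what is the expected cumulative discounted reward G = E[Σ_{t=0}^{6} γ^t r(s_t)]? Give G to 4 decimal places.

t=0: π = [0.2500, 0.4167, 0.3333], E[r] = 0.0833, γ^t·E[r] = 0.083333, running G = 0.083333
t=1: π = [0.2847, 0.3542, 0.3611], E[r] = 0.4375, γ^t·E[r] = 0.350000, running G = 0.433333
t=2: π = [0.2795, 0.3640, 0.3565], E[r] = 0.3825, γ^t·E[r] = 0.244815, running G = 0.678148
t=3: π = [0.2803, 0.3624, 0.3573], E[r] = 0.3913, γ^t·E[r] = 0.200370, running G = 0.878519
t=4: π = [0.2802, 0.3627, 0.3571], E[r] = 0.3899, γ^t·E[r] = 0.159705, running G = 1.038224
t=5: π = [0.2802, 0.3626, 0.3571], E[r] = 0.3901, γ^t·E[r] = 0.127842, running G = 1.166066
t=6: π = [0.2802, 0.3626, 0.3571], E[r] = 0.3901, γ^t·E[r] = 0.102263, running G = 1.268330

G = 1.2683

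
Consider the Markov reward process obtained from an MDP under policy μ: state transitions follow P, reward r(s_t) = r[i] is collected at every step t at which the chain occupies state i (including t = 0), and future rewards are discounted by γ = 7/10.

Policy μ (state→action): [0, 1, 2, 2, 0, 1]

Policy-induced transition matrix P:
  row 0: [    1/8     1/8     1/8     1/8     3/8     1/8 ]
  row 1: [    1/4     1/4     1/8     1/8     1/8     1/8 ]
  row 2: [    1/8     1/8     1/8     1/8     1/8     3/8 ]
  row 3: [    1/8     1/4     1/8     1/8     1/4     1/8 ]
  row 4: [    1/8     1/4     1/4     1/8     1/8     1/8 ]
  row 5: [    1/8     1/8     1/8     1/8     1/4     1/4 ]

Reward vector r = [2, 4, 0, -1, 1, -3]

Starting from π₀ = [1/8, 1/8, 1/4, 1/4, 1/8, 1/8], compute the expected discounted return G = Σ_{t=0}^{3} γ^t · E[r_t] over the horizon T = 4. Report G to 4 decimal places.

t=0: π = [0.1250, 0.1250, 0.2500, 0.2500, 0.1250, 0.1250], E[r] = 0.2500, γ^t·E[r] = 0.250000, running G = 0.250000
t=1: π = [0.1406, 0.1875, 0.1406, 0.1250, 0.2031, 0.2031], E[r] = 0.5000, γ^t·E[r] = 0.350000, running G = 0.600000
t=2: π = [0.1484, 0.1895, 0.1504, 0.1250, 0.2012, 0.1855], E[r] = 0.5742, γ^t·E[r] = 0.281367, running G = 0.881367
t=3: π = [0.1487, 0.1895, 0.1501, 0.1250, 0.2009, 0.1858], E[r] = 0.5737, γ^t·E[r] = 0.196790, running G = 1.078157

G = 1.0782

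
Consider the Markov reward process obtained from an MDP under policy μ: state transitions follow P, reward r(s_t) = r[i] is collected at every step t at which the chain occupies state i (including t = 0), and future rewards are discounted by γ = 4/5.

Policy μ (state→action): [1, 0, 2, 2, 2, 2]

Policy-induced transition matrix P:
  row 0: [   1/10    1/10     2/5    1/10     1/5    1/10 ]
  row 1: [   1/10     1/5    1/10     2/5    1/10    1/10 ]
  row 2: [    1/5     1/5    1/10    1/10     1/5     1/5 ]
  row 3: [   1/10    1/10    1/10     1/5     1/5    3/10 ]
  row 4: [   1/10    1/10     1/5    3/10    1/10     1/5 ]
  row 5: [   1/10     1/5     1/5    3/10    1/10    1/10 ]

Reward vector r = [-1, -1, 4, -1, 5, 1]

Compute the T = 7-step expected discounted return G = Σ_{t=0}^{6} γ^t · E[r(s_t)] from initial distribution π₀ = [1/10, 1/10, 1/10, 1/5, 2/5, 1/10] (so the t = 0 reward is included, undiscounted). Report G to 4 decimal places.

t=0: π = [0.1000, 0.1000, 0.1000, 0.2000, 0.4000, 0.1000], E[r] = 2.1000, γ^t·E[r] = 2.100000, running G = 2.100000
t=1: π = [0.1100, 0.1300, 0.1800, 0.2500, 0.1400, 0.1900], E[r] = 1.1200, γ^t·E[r] = 0.896000, running G = 2.996000
t=2: π = [0.1180, 0.1500, 0.1660, 0.2300, 0.1540, 0.1820], E[r] = 1.1180, γ^t·E[r] = 0.715520, running G = 3.711520
t=3: π = [0.1166, 0.1498, 0.1690, 0.2352, 0.1514, 0.1780], E[r] = 1.1094, γ^t·E[r] = 0.568013, running G = 4.279533
t=4: π = [0.1169, 0.1497, 0.1679, 0.2343, 0.1521, 0.1791], E[r] = 1.1102, γ^t·E[r] = 0.454754, running G = 4.734287
t=5: π = [0.1168, 0.1497, 0.1682, 0.2346, 0.1519, 0.1789], E[r] = 1.1102, γ^t·E[r] = 0.363778, running G = 5.098065
t=6: π = [0.1168, 0.1497, 0.1681, 0.2345, 0.1520, 0.1789], E[r] = 1.1102, γ^t·E[r] = 0.291021, running G = 5.389086

G = 5.3891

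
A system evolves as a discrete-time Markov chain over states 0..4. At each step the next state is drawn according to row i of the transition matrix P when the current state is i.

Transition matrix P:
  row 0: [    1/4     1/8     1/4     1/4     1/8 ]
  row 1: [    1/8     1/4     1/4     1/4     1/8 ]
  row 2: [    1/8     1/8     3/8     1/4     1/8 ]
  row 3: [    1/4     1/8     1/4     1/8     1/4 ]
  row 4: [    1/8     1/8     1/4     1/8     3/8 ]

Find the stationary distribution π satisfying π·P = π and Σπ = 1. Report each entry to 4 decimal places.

π = [0.1714, 0.1429, 0.2857, 0.2000, 0.2000]

Balance equations π_j = Σ_i π_i·P[i][j]:
  π_0 = 1/4·π_0 + 1/8·π_1 + 1/8·π_2 + 1/4·π_3 + 1/8·π_4
  π_1 = 1/8·π_0 + 1/4·π_1 + 1/8·π_2 + 1/8·π_3 + 1/8·π_4
  π_2 = 1/4·π_0 + 1/4·π_1 + 3/8·π_2 + 1/4·π_3 + 1/4·π_4
  π_3 = 1/4·π_0 + 1/4·π_1 + 1/4·π_2 + 1/8·π_3 + 1/8·π_4
  normalize: π_0 + π_1 + π_2 + π_3 + π_4 = 1
Solving the linear system gives exactly π = [6/35, 1/7, 2/7, 1/5, 1/5].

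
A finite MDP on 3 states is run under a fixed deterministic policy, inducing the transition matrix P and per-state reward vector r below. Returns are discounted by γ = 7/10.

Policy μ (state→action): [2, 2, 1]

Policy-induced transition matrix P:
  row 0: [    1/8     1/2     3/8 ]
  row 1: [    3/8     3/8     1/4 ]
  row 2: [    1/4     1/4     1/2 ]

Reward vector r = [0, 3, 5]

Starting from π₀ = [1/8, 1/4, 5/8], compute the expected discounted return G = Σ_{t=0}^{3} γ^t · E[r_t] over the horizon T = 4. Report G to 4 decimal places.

t=0: π = [0.1250, 0.2500, 0.6250], E[r] = 3.8750, γ^t·E[r] = 3.875000, running G = 3.875000
t=1: π = [0.2656, 0.3125, 0.4219], E[r] = 3.0469, γ^t·E[r] = 2.132813, running G = 6.007813
t=2: π = [0.2559, 0.3555, 0.3887], E[r] = 3.0098, γ^t·E[r] = 1.474785, running G = 7.482598
t=3: π = [0.2625, 0.3584, 0.3792], E[r] = 2.9709, γ^t·E[r] = 1.019035, running G = 8.501633

G = 8.5016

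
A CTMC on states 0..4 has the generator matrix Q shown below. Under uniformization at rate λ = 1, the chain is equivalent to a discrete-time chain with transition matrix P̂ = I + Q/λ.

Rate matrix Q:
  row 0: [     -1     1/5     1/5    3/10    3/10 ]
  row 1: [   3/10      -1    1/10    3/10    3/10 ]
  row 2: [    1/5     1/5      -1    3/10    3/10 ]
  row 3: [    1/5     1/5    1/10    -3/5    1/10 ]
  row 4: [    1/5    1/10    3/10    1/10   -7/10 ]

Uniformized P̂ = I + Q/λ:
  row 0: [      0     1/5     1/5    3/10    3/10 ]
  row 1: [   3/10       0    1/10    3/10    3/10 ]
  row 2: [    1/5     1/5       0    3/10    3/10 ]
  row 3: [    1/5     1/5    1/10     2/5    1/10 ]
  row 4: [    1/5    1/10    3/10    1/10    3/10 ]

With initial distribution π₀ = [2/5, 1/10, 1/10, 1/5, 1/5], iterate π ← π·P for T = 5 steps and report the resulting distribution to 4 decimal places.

t=0: π = [0.4000, 0.1000, 0.1000, 0.2000, 0.2000]
t=1: π = [0.1300, 0.1600, 0.1700, 0.2800, 0.2600]
t=2: π = [0.1900, 0.1420, 0.1480, 0.2760, 0.2440]
t=3: π = [0.1762, 0.1472, 0.1530, 0.2788, 0.2448]
t=4: π = [0.1795, 0.1461, 0.1513, 0.2789, 0.2442]
t=5: π = [0.1787, 0.1464, 0.1517, 0.2790, 0.2442]

π = [0.1787, 0.1464, 0.1517, 0.2790, 0.2442]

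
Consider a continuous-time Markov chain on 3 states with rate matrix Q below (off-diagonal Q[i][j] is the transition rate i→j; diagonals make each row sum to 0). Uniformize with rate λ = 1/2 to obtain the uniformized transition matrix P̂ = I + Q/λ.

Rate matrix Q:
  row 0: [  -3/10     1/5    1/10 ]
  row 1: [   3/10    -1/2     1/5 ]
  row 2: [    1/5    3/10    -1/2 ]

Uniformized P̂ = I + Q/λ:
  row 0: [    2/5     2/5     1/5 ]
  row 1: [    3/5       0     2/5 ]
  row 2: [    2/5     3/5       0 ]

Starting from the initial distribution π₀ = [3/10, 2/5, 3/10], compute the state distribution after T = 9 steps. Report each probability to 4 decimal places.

t=0: π = [0.3000, 0.4000, 0.3000]
t=1: π = [0.4800, 0.3000, 0.2200]
t=2: π = [0.4600, 0.3240, 0.2160]
t=3: π = [0.4648, 0.3136, 0.2216]
t=4: π = [0.4627, 0.3189, 0.2184]
t=5: π = [0.4638, 0.3161, 0.2201]
t=6: π = [0.4632, 0.3176, 0.2192]
t=7: π = [0.4635, 0.3168, 0.2197]
t=8: π = [0.4634, 0.3172, 0.2194]
t=9: π = [0.4634, 0.3170, 0.2196]

π = [0.4634, 0.3170, 0.2196]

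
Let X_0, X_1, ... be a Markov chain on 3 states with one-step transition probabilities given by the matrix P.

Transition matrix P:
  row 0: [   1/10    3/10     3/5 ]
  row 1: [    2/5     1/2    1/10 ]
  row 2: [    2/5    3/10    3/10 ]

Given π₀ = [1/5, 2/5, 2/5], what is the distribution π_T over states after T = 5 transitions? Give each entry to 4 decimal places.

t=0: π = [0.2000, 0.4000, 0.4000]
t=1: π = [0.3400, 0.3800, 0.2800]
t=2: π = [0.2980, 0.3760, 0.3260]
t=3: π = [0.3106, 0.3752, 0.3142]
t=4: π = [0.3068, 0.3750, 0.3181]
t=5: π = [0.3080, 0.3750, 0.3170]

π = [0.3080, 0.3750, 0.3170]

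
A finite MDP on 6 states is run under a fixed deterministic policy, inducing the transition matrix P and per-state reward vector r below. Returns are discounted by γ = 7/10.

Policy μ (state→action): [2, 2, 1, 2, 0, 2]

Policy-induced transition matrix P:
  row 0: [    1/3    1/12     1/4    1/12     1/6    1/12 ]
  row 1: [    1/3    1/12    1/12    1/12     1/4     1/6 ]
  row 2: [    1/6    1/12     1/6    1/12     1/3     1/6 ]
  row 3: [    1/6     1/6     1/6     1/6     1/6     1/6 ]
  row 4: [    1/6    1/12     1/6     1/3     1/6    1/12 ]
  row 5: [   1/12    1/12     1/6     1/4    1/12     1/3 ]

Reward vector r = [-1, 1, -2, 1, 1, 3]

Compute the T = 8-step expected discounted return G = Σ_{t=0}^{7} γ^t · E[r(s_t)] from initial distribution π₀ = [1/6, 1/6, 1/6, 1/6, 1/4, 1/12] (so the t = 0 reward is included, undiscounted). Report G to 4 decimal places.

t=0: π = [0.1667, 0.1667, 0.1667, 0.1667, 0.2500, 0.0833], E[r] = 0.3333, γ^t·E[r] = 0.333333, running G = 0.333333
t=1: π = [0.2153, 0.0972, 0.1667, 0.1736, 0.2014, 0.1458], E[r] = 0.3611, γ^t·E[r] = 0.252778, running G = 0.586111
t=2: π = [0.2066, 0.0978, 0.1765, 0.1725, 0.1904, 0.1563], E[r] = 0.3698, γ^t·E[r] = 0.181198, running G = 0.767309
t=3: π = [0.2044, 0.0977, 0.1757, 0.1713, 0.1912, 0.1596], E[r] = 0.3833, γ^t·E[r] = 0.131470, running G = 0.898779
t=4: π = [0.2037, 0.0976, 0.1756, 0.1720, 0.1908, 0.1603], E[r] = 0.3865, γ^t·E[r] = 0.092803, running G = 0.991582
t=5: π = [0.2035, 0.0977, 0.1755, 0.1721, 0.1907, 0.1605], E[r] = 0.3874, γ^t·E[r] = 0.065116, running G = 1.056698
t=6: π = [0.2035, 0.0977, 0.1755, 0.1721, 0.1907, 0.1606], E[r] = 0.3877, γ^t·E[r] = 0.045611, running G = 1.102309
t=7: π = [0.2035, 0.0977, 0.1755, 0.1721, 0.1907, 0.1606], E[r] = 0.3877, γ^t·E[r] = 0.031932, running G = 1.134242

G = 1.1342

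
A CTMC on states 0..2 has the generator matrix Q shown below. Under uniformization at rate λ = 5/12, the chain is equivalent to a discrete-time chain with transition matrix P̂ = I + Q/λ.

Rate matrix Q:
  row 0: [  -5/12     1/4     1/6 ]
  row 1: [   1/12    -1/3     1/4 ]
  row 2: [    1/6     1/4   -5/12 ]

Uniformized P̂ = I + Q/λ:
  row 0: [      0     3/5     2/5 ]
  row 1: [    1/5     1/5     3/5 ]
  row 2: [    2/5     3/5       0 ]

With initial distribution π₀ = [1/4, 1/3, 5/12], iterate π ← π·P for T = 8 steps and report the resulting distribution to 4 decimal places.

π = [0.2243, 0.4285, 0.3472]

t=0: π = [0.2500, 0.3333, 0.4167]
t=1: π = [0.2333, 0.4667, 0.3000]
t=2: π = [0.2133, 0.4133, 0.3733]
t=3: π = [0.2320, 0.4347, 0.3333]
t=4: π = [0.2203, 0.4261, 0.3536]
t=5: π = [0.2267, 0.4295, 0.3438]
t=6: π = [0.2234, 0.4282, 0.3484]
t=7: π = [0.2250, 0.4287, 0.3463]
t=8: π = [0.2243, 0.4285, 0.3472]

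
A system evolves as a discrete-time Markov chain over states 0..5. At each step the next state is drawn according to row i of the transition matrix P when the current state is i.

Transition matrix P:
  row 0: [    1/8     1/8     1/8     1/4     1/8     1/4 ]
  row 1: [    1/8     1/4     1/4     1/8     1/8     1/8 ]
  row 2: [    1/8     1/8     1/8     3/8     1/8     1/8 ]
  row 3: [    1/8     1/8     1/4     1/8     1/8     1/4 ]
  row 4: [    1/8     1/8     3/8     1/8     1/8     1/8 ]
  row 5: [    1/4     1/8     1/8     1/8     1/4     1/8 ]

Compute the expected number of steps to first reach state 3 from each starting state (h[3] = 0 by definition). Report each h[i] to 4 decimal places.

First-step conditioning: h[3] = 0; for i ≠ 3, h[i] = 1 + Σ_k P[i][k]·h[k].
  h[0] = 1 + 1/8·h[0] + 1/8·h[1] + 1/8·h[2] + 1/8·h[4] + 1/4·h[5]
  h[1] = 1 + 1/8·h[0] + 1/4·h[1] + 1/4·h[2] + 1/8·h[4] + 1/8·h[5]
  h[2] = 1 + 1/8·h[0] + 1/8·h[1] + 1/8·h[2] + 1/8·h[4] + 1/8·h[5]
  h[4] = 1 + 1/8·h[0] + 1/8·h[1] + 3/8·h[2] + 1/8·h[4] + 1/8·h[5]
  h[5] = 1 + 1/4·h[0] + 1/8·h[1] + 1/8·h[2] + 1/4·h[4] + 1/8·h[5]
Solving the 5×5 linear system over states ≠ 3 gives exactly h = [293/63, 36/7, 4, 0, 5, 328/63] (h[3] = 0 is the target).

h = [4.6508, 5.1429, 4.0000, 0.0000, 5.0000, 5.2063]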